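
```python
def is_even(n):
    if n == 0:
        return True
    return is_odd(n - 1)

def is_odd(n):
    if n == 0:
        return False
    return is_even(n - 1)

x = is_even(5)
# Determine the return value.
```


is_even(5)
= is_odd(4)
= is_even(3)
= is_odd(2)
= is_even(1)
= is_odd(0)
n == 0: return False
= False


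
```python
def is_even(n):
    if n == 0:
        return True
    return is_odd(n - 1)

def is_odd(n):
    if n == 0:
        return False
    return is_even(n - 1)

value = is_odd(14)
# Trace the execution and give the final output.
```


is_odd(14)
= is_even(13)
= is_odd(12)
= is_even(11)
= is_odd(10)
= is_even(9)
= is_odd(8)
= is_even(7)
= is_odd(6)
= is_even(5)
= is_odd(4)
= is_even(3)
= is_odd(2)
= is_even(1)
= is_odd(0)
n == 0: return False
= False


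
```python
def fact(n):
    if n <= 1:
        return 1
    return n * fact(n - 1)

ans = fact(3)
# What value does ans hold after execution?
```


fact(3)
= 3 * fact(2)
= 3 * 2 * fact(1)
= 3 * 2 * 1
= 6


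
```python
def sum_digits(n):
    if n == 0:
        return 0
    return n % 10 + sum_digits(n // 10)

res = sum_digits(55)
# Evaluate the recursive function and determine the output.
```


sum_digits(55)
= 5 + sum_digits(5)
= 5 + 5 + sum_digits(0)
= 5 + 5 + 0
= 10


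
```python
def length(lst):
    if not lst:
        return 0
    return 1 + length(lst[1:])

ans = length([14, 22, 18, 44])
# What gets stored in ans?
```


length([14, 22, 18, 44])
= 1 + length([22, 18, 44])
= 1 + 1 + length([18, 44])
= 1 + 1 + 1 + length([44])
= 1 + 1 + 1 + 1 + length([])
= 1 + 1 + 1 + 1 + 0
= 4


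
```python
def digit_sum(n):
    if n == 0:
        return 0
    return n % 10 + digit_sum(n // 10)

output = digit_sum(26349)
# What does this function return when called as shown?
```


digit_sum(26349)
= 9 + digit_sum(2634)
= 9 + 4 + digit_sum(263)
= 9 + 4 + 3 + digit_sum(26)
= 9 + 4 + 3 + 6 + digit_sum(2)
= 9 + 4 + 3 + 6 + 2 + digit_sum(0)
= 9 + 4 + 3 + 6 + 2 + 0
= 24


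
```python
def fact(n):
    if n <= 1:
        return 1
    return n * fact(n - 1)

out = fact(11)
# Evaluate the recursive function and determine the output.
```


fact(11)
= 11 * fact(10)
= 11 * 10 * fact(9)
= 11 * 10 * 9 * fact(8)
= 11 * 10 * 9 * 8 * fact(7)
= 11 * 10 * 9 * 8 * 7 * fact(6)
= 11 * 10 * 9 * 8 * 7 * 6 * fact(5)
= 11 * 10 * 9 * 8 * 7 * 6 * 5 * fact(4)
= 11 * 10 * 9 * 8 * 7 * 6 * 5 * 4 * fact(3)
= 11 * 10 * 9 * 8 * 7 * 6 * 5 * 4 * 3 * fact(2)
= 11 * 10 * 9 * 8 * 7 * 6 * 5 * 4 * 3 * 2 * fact(1)
= 11 * 10 * 9 * 8 * 7 * 6 * 5 * 4 * 3 * 2 * 1
= 39916800


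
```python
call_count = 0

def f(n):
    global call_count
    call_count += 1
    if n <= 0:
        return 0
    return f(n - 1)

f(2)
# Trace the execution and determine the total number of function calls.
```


f(2) calls f(1) calls ... calls f(0)
Total calls: 2 + 1 (for base case) = 3


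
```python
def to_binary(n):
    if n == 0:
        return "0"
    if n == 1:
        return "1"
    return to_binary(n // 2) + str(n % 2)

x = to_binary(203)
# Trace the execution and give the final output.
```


to_binary(203)
= to_binary(101) + "1"
= to_binary(50) + "1" + "1"
= to_binary(25) + "0" + "1" + "1"
= to_binary(12) + "1" + "0" + "1" + "1"
= to_binary(6) + "0" + "1" + "0" + "1" + "1"
= to_binary(3) + "0" + "0" + "1" + "0" + "1" + "1"
= to_binary(1) + "1" + "0" + "0" + "1" + "0" + "1" + "1"
= "1" + "1" + "0" + "0" + "1" + "0" + "1" + "1"
= "11001011"


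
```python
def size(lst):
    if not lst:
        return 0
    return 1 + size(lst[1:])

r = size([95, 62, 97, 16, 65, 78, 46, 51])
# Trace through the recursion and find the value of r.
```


size([95, 62, 97, 16, 65, 78, 46, 51])
= 1 + size([62, 97, 16, 65, 78, 46, 51])
= 1 + 1 + size([97, 16, 65, 78, 46, 51])
= 1 + 1 + 1 + size([16, 65, 78, 46, 51])
= 1 + 1 + 1 + 1 + size([65, 78, 46, 51])
= 1 + 1 + 1 + 1 + 1 + size([78, 46, 51])
= 1 + 1 + 1 + 1 + 1 + 1 + size([46, 51])
= 1 + 1 + 1 + 1 + 1 + 1 + 1 + size([51])
= 1 + 1 + 1 + 1 + 1 + 1 + 1 + 1 + size([])
= 1 + 1 + 1 + 1 + 1 + 1 + 1 + 1 + 0
= 8


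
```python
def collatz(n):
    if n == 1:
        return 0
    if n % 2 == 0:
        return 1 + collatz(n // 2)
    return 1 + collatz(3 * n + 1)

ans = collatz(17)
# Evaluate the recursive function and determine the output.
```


collatz(17)
17 is odd -> 3*17+1 = 52 -> collatz(52)
52 is even -> collatz(26)
26 is even -> collatz(13)
13 is odd -> 3*13+1 = 40 -> collatz(40)
40 is even -> collatz(20)
20 is even -> collatz(10)
10 is even -> collatz(5)
5 is odd -> 3*5+1 = 16 -> collatz(16)
16 is even -> collatz(8)
8 is even -> collatz(4)
4 is even -> collatz(2)
2 is even -> collatz(1)
Reached 1 after 12 steps
= 12


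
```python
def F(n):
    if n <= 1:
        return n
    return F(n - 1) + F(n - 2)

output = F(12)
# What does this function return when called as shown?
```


F(12)
= F(11) + F(10)
= (F(10) + F(9)) + F(10)
Computing bottom-up: F(0)=0, F(1)=1, F(2)=1, F(3)=2, F(4)=3, F(5)=5, F(6)=8, F(7)=13, F(8)=21, F(9)=34, F(10)=55, F(11)=89, F(12)=144
= 144


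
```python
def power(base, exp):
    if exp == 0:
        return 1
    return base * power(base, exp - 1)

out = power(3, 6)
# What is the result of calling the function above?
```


power(3, 6)
= 3 * power(3, 5)
= 3 * 3 * power(3, 4)
= 3 * 3 * 3 * power(3, 3)
= 3 * 3 * 3 * 3 * power(3, 2)
= 3 * 3 * 3 * 3 * 3 * power(3, 1)
= 3 * 3 * 3 * 3 * 3 * 3 * power(3, 0)
= 3 * 3 * 3 * 3 * 3 * 3 * 1
= 729


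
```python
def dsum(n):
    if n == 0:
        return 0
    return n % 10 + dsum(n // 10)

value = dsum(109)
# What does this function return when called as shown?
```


dsum(109)
= 9 + dsum(10)
= 9 + 0 + dsum(1)
= 9 + 0 + 1 + dsum(0)
= 9 + 0 + 1 + 0
= 10


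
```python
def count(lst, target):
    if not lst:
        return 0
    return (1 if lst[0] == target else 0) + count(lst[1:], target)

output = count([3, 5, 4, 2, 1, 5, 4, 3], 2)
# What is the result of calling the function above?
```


count([3, 5, 4, 2, 1, 5, 4, 3], 2)
lst[0]=3 != 2: 0 + count([5, 4, 2, 1, 5, 4, 3], 2)
lst[0]=5 != 2: 0 + count([4, 2, 1, 5, 4, 3], 2)
lst[0]=4 != 2: 0 + count([2, 1, 5, 4, 3], 2)
lst[0]=2 == 2: 1 + count([1, 5, 4, 3], 2)
lst[0]=1 != 2: 0 + count([5, 4, 3], 2)
lst[0]=5 != 2: 0 + count([4, 3], 2)
lst[0]=4 != 2: 0 + count([3], 2)
lst[0]=3 != 2: 0 + count([], 2)
= 1


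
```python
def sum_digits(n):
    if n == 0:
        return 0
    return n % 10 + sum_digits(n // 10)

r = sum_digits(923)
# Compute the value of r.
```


sum_digits(923)
= 3 + sum_digits(92)
= 3 + 2 + sum_digits(9)
= 3 + 2 + 9 + sum_digits(0)
= 3 + 2 + 9 + 0
= 14


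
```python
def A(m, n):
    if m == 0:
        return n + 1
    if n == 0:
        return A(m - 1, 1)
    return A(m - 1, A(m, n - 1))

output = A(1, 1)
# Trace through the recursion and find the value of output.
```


A(1, 1)
= A(0, A(1, 0))
First compute A(1, 0) = 2
= A(0, 2)
= 3


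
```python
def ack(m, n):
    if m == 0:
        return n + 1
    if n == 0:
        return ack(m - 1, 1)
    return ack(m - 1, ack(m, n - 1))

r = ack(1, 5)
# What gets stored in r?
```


ack(1, 5)
= ack(0, ack(1, 4))
First compute ack(1, 4) = 6
= ack(0, 6)
= 7


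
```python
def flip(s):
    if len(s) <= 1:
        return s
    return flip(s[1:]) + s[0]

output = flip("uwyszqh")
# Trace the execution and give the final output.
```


flip("uwyszqh")
= flip("wyszqh") + "u"
= flip("yszqh") + "w" + "u"
= flip("szqh") + "y" + "w" + "u"
= flip("zqh") + "s" + "y" + "w" + "u"
= flip("qh") + "z" + "s" + "y" + "w" + "u"
= flip("h") + "q" + "z" + "s" + "y" + "w" + "u"
= "h" + "q" + "z" + "s" + "y" + "w" + "u"
= "hqzsywu"


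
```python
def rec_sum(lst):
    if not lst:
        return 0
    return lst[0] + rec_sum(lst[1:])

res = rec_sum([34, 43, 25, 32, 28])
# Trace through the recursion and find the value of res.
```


rec_sum([34, 43, 25, 32, 28])
= 34 + rec_sum([43, 25, 32, 28])
= 34 + 43 + rec_sum([25, 32, 28])
= 34 + 43 + 25 + rec_sum([32, 28])
= 34 + 43 + 25 + 32 + rec_sum([28])
= 34 + 43 + 25 + 32 + 28 + rec_sum([])
= 34 + 43 + 25 + 32 + 28 + 0
= 162


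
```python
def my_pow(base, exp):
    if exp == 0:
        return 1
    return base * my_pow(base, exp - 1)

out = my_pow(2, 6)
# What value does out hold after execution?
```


my_pow(2, 6)
= 2 * my_pow(2, 5)
= 2 * 2 * my_pow(2, 4)
= 2 * 2 * 2 * my_pow(2, 3)
= 2 * 2 * 2 * 2 * my_pow(2, 2)
= 2 * 2 * 2 * 2 * 2 * my_pow(2, 1)
= 2 * 2 * 2 * 2 * 2 * 2 * my_pow(2, 0)
= 2 * 2 * 2 * 2 * 2 * 2 * 1
= 64


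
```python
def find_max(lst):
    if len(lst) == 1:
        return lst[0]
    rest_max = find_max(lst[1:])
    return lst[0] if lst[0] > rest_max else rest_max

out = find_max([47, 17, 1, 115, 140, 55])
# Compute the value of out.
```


find_max([47, 17, 1, 115, 140, 55])
= compare 47 with find_max([17, 1, 115, 140, 55])
= compare 17 with find_max([1, 115, 140, 55])
= compare 1 with find_max([115, 140, 55])
= compare 115 with find_max([140, 55])
= compare 140 with find_max([55])
Base: find_max([55]) = 55
compare 140 with 55: max = 140
compare 115 with 140: max = 140
compare 1 with 140: max = 140
compare 17 with 140: max = 140
compare 47 with 140: max = 140
= 140


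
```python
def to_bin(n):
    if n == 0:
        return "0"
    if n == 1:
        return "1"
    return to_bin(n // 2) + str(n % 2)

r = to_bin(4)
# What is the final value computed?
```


to_bin(4)
= to_bin(2) + "0"
= to_bin(1) + "0" + "0"
= "1" + "0" + "0"
= "100"


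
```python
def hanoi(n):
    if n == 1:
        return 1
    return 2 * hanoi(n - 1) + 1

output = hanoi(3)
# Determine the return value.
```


hanoi(3)
= 2 * hanoi(2) + 1
= 2 * (2 * hanoi(1) + 1) + 1
Now compute bottom-up:
hanoi(1) = 1
hanoi(2) = 2 * 1 + 1 = 3
hanoi(3) = 2 * 3 + 1 = 7
= 7


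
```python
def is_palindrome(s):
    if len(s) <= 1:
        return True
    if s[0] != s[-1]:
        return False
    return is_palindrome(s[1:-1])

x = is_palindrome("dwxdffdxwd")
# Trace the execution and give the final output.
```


is_palindrome("dwxdffdxwd")
"dwxdffdxwd": s[0]='d' == s[-1]='d' -> is_palindrome("wxdffdxw")
"wxdffdxw": s[0]='w' == s[-1]='w' -> is_palindrome("xdffdx")
"xdffdx": s[0]='x' == s[-1]='x' -> is_palindrome("dffd")
"dffd": s[0]='d' == s[-1]='d' -> is_palindrome("ff")
"ff": s[0]='f' == s[-1]='f' -> is_palindrome("")
"": len <= 1 -> True
= True


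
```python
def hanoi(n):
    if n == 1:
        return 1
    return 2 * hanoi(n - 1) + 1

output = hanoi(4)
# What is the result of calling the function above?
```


hanoi(4)
= 2 * hanoi(3) + 1
= 2 * (2 * hanoi(2) + 1) + 1
= 2 * (2 * (2 * hanoi(1) + 1) + 1) + 1
Now compute bottom-up:
hanoi(1) = 1
hanoi(2) = 2 * 1 + 1 = 3
hanoi(3) = 2 * 3 + 1 = 7
hanoi(4) = 2 * 7 + 1 = 15
= 15


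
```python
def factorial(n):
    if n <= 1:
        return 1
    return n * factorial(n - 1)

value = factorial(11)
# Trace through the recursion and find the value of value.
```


factorial(11)
= 11 * factorial(10)
= 11 * 10 * factorial(9)
= 11 * 10 * 9 * factorial(8)
= 11 * 10 * 9 * 8 * factorial(7)
= 11 * 10 * 9 * 8 * 7 * factorial(6)
= 11 * 10 * 9 * 8 * 7 * 6 * factorial(5)
= 11 * 10 * 9 * 8 * 7 * 6 * 5 * factorial(4)
= 11 * 10 * 9 * 8 * 7 * 6 * 5 * 4 * factorial(3)
= 11 * 10 * 9 * 8 * 7 * 6 * 5 * 4 * 3 * factorial(2)
= 11 * 10 * 9 * 8 * 7 * 6 * 5 * 4 * 3 * 2 * factorial(1)
= 11 * 10 * 9 * 8 * 7 * 6 * 5 * 4 * 3 * 2 * 1
= 39916800


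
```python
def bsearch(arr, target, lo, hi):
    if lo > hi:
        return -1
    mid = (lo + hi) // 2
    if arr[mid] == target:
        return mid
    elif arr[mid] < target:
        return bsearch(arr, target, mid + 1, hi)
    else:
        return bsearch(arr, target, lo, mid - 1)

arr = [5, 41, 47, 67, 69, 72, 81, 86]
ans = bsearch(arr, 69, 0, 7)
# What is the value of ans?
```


bsearch(arr, 69, 0, 7)
lo=0, hi=7, mid=3, arr[mid]=67
67 < 69, search right half
lo=4, hi=7, mid=5, arr[mid]=72
72 > 69, search left half
lo=4, hi=4, mid=4, arr[mid]=69
arr[4] == 69, found at index 4
= 4


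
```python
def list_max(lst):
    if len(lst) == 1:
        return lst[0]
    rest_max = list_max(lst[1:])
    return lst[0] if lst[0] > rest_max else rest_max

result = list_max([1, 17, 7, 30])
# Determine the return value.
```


list_max([1, 17, 7, 30])
= compare 1 with list_max([17, 7, 30])
= compare 17 with list_max([7, 30])
= compare 7 with list_max([30])
Base: list_max([30]) = 30
compare 7 with 30: max = 30
compare 17 with 30: max = 30
compare 1 with 30: max = 30
= 30


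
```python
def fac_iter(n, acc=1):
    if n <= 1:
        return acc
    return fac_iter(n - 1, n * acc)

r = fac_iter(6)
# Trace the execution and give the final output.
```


fac_iter(6, 1)
= fac_iter(5, 6 * 1) = fac_iter(5, 6)
= fac_iter(4, 5 * 6) = fac_iter(4, 30)
= fac_iter(3, 4 * 30) = fac_iter(3, 120)
= fac_iter(2, 3 * 120) = fac_iter(2, 360)
= fac_iter(1, 2 * 360) = fac_iter(1, 720)
n <= 1, return acc = 720


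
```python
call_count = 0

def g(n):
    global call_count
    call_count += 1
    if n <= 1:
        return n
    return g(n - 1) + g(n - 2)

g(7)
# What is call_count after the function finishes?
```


g(7) calls g(6) and g(5); each non-base call branches into two more.
Let C(k) = total number of calls made by g(k), including the call to g(k) itself.
Base cases: C(0) = 1, C(1) = 1
Recurrence: C(k) = 1 + C(k-1) + C(k-2)
  C(2) = 1 + C(1) + C(0) = 1 + 1 + 1 = 3
  C(3) = 1 + C(2) + C(1) = 1 + 3 + 1 = 5
  C(4) = 1 + C(3) + C(2) = 1 + 5 + 3 = 9
  C(5) = 1 + C(4) + C(3) = 1 + 9 + 5 = 15
  C(6) = 1 + C(5) + C(4) = 1 + 15 + 9 = 25
  C(7) = 1 + C(6) + C(5) = 1 + 25 + 15 = 41
Total calls = C(7) = 41


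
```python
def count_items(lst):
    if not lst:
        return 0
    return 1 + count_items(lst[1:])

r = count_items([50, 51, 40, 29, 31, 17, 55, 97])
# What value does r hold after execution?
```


count_items([50, 51, 40, 29, 31, 17, 55, 97])
= 1 + count_items([51, 40, 29, 31, 17, 55, 97])
= 1 + 1 + count_items([40, 29, 31, 17, 55, 97])
= 1 + 1 + 1 + count_items([29, 31, 17, 55, 97])
= 1 + 1 + 1 + 1 + count_items([31, 17, 55, 97])
= 1 + 1 + 1 + 1 + 1 + count_items([17, 55, 97])
= 1 + 1 + 1 + 1 + 1 + 1 + count_items([55, 97])
= 1 + 1 + 1 + 1 + 1 + 1 + 1 + count_items([97])
= 1 + 1 + 1 + 1 + 1 + 1 + 1 + 1 + count_items([])
= 1 + 1 + 1 + 1 + 1 + 1 + 1 + 1 + 0
= 8


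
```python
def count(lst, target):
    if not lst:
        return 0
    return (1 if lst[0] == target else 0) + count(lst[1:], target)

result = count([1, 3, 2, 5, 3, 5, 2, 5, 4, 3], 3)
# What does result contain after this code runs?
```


count([1, 3, 2, 5, 3, 5, 2, 5, 4, 3], 3)
lst[0]=1 != 3: 0 + count([3, 2, 5, 3, 5, 2, 5, 4, 3], 3)
lst[0]=3 == 3: 1 + count([2, 5, 3, 5, 2, 5, 4, 3], 3)
lst[0]=2 != 3: 0 + count([5, 3, 5, 2, 5, 4, 3], 3)
lst[0]=5 != 3: 0 + count([3, 5, 2, 5, 4, 3], 3)
lst[0]=3 == 3: 1 + count([5, 2, 5, 4, 3], 3)
lst[0]=5 != 3: 0 + count([2, 5, 4, 3], 3)
lst[0]=2 != 3: 0 + count([5, 4, 3], 3)
lst[0]=5 != 3: 0 + count([4, 3], 3)
lst[0]=4 != 3: 0 + count([3], 3)
lst[0]=3 == 3: 1 + count([], 3)
= 3


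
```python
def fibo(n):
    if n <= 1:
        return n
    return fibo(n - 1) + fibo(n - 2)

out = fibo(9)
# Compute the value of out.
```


fibo(9)
= fibo(8) + fibo(7)
= (fibo(7) + fibo(6)) + fibo(7)
Computing bottom-up: fibo(0)=0, fibo(1)=1, fibo(2)=1, fibo(3)=2, fibo(4)=3, fibo(5)=5, fibo(6)=8, fibo(7)=13, fibo(8)=21, fibo(9)=34
= 34


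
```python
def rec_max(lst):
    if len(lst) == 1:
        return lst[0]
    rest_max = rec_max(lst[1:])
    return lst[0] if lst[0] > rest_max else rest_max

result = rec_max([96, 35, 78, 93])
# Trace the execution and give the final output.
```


rec_max([96, 35, 78, 93])
= compare 96 with rec_max([35, 78, 93])
= compare 35 with rec_max([78, 93])
= compare 78 with rec_max([93])
Base: rec_max([93]) = 93
compare 78 with 93: max = 93
compare 35 with 93: max = 93
compare 96 with 93: max = 96
= 96


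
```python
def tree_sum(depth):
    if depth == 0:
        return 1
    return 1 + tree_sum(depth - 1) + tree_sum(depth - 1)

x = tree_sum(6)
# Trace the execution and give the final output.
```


tree_sum(6)
= 1 + tree_sum(5) + tree_sum(5)
= 1 + 2 * tree_sum(5)
tree_sum(k) = 2^(k+1) - 1
tree_sum(0) = 1
tree_sum(1) = 3
tree_sum(2) = 7
tree_sum(3) = 15
tree_sum(4) = 31
tree_sum(6) = 2^7 - 1 = 127


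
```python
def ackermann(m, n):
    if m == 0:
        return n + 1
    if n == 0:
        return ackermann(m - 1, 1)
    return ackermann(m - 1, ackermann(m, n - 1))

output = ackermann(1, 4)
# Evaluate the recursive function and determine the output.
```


ackermann(1, 4)
= ackermann(0, ackermann(1, 3))
First compute ackermann(1, 3) = 5
= ackermann(0, 5)
= 6


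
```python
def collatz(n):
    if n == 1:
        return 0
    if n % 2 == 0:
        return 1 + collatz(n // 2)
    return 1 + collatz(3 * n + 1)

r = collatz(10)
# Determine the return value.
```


collatz(10)
10 is even -> collatz(5)
5 is odd -> 3*5+1 = 16 -> collatz(16)
16 is even -> collatz(8)
8 is even -> collatz(4)
4 is even -> collatz(2)
2 is even -> collatz(1)
Reached 1 after 6 steps
= 6


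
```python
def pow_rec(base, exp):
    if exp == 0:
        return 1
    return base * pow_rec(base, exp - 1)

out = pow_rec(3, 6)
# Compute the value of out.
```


pow_rec(3, 6)
= 3 * pow_rec(3, 5)
= 3 * 3 * pow_rec(3, 4)
= 3 * 3 * 3 * pow_rec(3, 3)
= 3 * 3 * 3 * 3 * pow_rec(3, 2)
= 3 * 3 * 3 * 3 * 3 * pow_rec(3, 1)
= 3 * 3 * 3 * 3 * 3 * 3 * pow_rec(3, 0)
= 3 * 3 * 3 * 3 * 3 * 3 * 1
= 729


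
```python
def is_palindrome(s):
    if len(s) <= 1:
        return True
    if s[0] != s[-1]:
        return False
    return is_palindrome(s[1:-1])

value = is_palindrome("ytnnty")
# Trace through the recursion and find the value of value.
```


is_palindrome("ytnnty")
"ytnnty": s[0]='y' == s[-1]='y' -> is_palindrome("tnnt")
"tnnt": s[0]='t' == s[-1]='t' -> is_palindrome("nn")
"nn": s[0]='n' == s[-1]='n' -> is_palindrome("")
"": len <= 1 -> True
= True


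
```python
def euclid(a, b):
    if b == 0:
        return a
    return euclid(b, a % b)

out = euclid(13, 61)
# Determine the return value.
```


euclid(13, 61)
= euclid(61, 13 % 61) = euclid(61, 13)
= euclid(13, 61 % 13) = euclid(13, 9)
= euclid(9, 13 % 9) = euclid(9, 4)
= euclid(4, 9 % 4) = euclid(4, 1)
= euclid(1, 4 % 1) = euclid(1, 0)
b == 0, return a = 1


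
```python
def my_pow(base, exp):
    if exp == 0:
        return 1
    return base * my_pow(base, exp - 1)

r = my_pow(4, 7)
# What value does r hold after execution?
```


my_pow(4, 7)
= 4 * my_pow(4, 6)
= 4 * 4 * my_pow(4, 5)
= 4 * 4 * 4 * my_pow(4, 4)
= 4 * 4 * 4 * 4 * my_pow(4, 3)
= 4 * 4 * 4 * 4 * 4 * my_pow(4, 2)
= 4 * 4 * 4 * 4 * 4 * 4 * my_pow(4, 1)
= 4 * 4 * 4 * 4 * 4 * 4 * 4 * my_pow(4, 0)
= 4 * 4 * 4 * 4 * 4 * 4 * 4 * 1
= 16384


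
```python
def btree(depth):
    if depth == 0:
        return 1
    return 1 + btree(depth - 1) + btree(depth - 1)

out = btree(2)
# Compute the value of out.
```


btree(2)
= 1 + btree(1) + btree(1)
= 1 + 2 * btree(1)
btree(k) = 2^(k+1) - 1
btree(0) = 1
btree(1) = 3
btree(2) = 7
btree(2) = 2^3 - 1 = 7


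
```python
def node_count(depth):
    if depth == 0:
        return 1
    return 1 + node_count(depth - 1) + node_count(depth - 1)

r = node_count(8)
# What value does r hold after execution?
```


node_count(8)
= 1 + node_count(7) + node_count(7)
= 1 + 2 * node_count(7)
node_count(k) = 2^(k+1) - 1
node_count(0) = 1
node_count(1) = 3
node_count(2) = 7
node_count(3) = 15
node_count(4) = 31
node_count(8) = 2^9 - 1 = 511


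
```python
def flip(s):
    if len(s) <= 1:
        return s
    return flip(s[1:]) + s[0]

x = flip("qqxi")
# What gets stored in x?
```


flip("qqxi")
= flip("qxi") + "q"
= flip("xi") + "q" + "q"
= flip("i") + "x" + "q" + "q"
= "i" + "x" + "q" + "q"
= "ixqq"


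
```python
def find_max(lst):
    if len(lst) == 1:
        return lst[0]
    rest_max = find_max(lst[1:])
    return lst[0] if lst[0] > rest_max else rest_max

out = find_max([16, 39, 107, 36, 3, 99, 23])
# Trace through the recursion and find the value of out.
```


find_max([16, 39, 107, 36, 3, 99, 23])
= compare 16 with find_max([39, 107, 36, 3, 99, 23])
= compare 39 with find_max([107, 36, 3, 99, 23])
= compare 107 with find_max([36, 3, 99, 23])
= compare 36 with find_max([3, 99, 23])
= compare 3 with find_max([99, 23])
= compare 99 with find_max([23])
Base: find_max([23]) = 23
compare 99 with 23: max = 99
compare 3 with 99: max = 99
compare 36 with 99: max = 99
compare 107 with 99: max = 107
compare 39 with 107: max = 107
compare 16 with 107: max = 107
= 107


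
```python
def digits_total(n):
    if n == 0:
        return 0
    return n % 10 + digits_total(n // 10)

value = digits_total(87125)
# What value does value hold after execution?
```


digits_total(87125)
= 5 + digits_total(8712)
= 5 + 2 + digits_total(871)
= 5 + 2 + 1 + digits_total(87)
= 5 + 2 + 1 + 7 + digits_total(8)
= 5 + 2 + 1 + 7 + 8 + digits_total(0)
= 5 + 2 + 1 + 7 + 8 + 0
= 23


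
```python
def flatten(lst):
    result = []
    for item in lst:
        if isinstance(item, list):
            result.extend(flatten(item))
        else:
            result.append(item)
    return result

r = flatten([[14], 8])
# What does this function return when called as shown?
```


flatten([[14], 8])
Processing each element:
  [14] is a list -> flatten recursively -> [14]
  8 is not a list -> append 8
= [14, 8]


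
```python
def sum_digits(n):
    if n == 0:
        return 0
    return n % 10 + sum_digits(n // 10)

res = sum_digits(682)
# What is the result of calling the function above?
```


sum_digits(682)
= 2 + sum_digits(68)
= 2 + 8 + sum_digits(6)
= 2 + 8 + 6 + sum_digits(0)
= 2 + 8 + 6 + 0
= 16


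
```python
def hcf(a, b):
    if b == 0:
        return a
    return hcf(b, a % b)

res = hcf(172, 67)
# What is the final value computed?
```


hcf(172, 67)
= hcf(67, 172 % 67) = hcf(67, 38)
= hcf(38, 67 % 38) = hcf(38, 29)
= hcf(29, 38 % 29) = hcf(29, 9)
= hcf(9, 29 % 9) = hcf(9, 2)
= hcf(2, 9 % 2) = hcf(2, 1)
= hcf(1, 2 % 1) = hcf(1, 0)
b == 0, return a = 1


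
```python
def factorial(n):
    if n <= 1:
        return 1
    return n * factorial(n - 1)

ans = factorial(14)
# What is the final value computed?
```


factorial(14)
= 14 * factorial(13)
= 14 * 13 * factorial(12)
= 14 * 13 * 12 * factorial(11)
= 14 * 13 * 12 * 11 * factorial(10)
= 14 * 13 * 12 * 11 * 10 * factorial(9)
= 14 * 13 * 12 * 11 * 10 * 9 * factorial(8)
= 14 * 13 * 12 * 11 * 10 * 9 * 8 * factorial(7)
= 14 * 13 * 12 * 11 * 10 * 9 * 8 * 7 * factorial(6)
= 14 * 13 * 12 * 11 * 10 * 9 * 8 * 7 * 6 * factorial(5)
= 14 * 13 * 12 * 11 * 10 * 9 * 8 * 7 * 6 * 5 * factorial(4)
= 14 * 13 * 12 * 11 * 10 * 9 * 8 * 7 * 6 * 5 * 4 * factorial(3)
= 14 * 13 * 12 * 11 * 10 * 9 * 8 * 7 * 6 * 5 * 4 * 3 * factorial(2)
= 14 * 13 * 12 * 11 * 10 * 9 * 8 * 7 * 6 * 5 * 4 * 3 * 2 * factorial(1)
= 14 * 13 * 12 * 11 * 10 * 9 * 8 * 7 * 6 * 5 * 4 * 3 * 2 * 1
= 87178291200


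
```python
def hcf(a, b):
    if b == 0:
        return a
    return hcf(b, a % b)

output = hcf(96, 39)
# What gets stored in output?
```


hcf(96, 39)
= hcf(39, 96 % 39) = hcf(39, 18)
= hcf(18, 39 % 18) = hcf(18, 3)
= hcf(3, 18 % 3) = hcf(3, 0)
b == 0, return a = 3


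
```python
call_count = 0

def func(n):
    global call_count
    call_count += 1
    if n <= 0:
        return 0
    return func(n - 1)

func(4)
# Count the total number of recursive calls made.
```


func(4) calls func(3) calls ... calls func(0)
Total calls: 4 + 1 (for base case) = 5


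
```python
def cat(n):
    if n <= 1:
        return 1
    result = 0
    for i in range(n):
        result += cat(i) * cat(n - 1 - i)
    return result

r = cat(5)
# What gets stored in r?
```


cat(5)
= sum of cat(i) * cat(5-1-i) for i in 0..4
First compute sub-values bottom-up:
  cat(0) = 1, cat(1) = 1
  cat(2) = 1*1 + 1*1 = 2
  cat(3) = 1*2 + 1*1 + 2*1 = 5
  cat(4) = 1*5 + 1*2 + 2*1 + 5*1 = 14
Now cat(5):
  cat(0)*cat(4) = 1*14 = 14
  cat(1)*cat(3) = 1*5 = 5
  cat(2)*cat(2) = 2*2 = 4
  cat(3)*cat(1) = 5*1 = 5
  cat(4)*cat(0) = 14*1 = 14
= 14 + 5 + 4 + 5 + 14
= 42


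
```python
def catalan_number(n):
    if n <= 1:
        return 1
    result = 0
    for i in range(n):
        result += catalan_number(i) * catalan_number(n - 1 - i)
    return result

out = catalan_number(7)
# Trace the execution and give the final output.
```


catalan_number(7)
= sum of catalan_number(i) * catalan_number(7-1-i) for i in 0..6
First compute sub-values bottom-up:
  catalan_number(0) = 1, catalan_number(1) = 1
  catalan_number(2) = 1*1 + 1*1 = 2
  catalan_number(3) = 1*2 + 1*1 + 2*1 = 5
  catalan_number(4) = 1*5 + 1*2 + 2*1 + 5*1 = 14
  catalan_number(5) = 1*14 + 1*5 + 2*2 + 5*1 + 14*1 = 42
  catalan_number(6) = 1*42 + 1*14 + 2*5 + 5*2 + 14*1 + 42*1 = 132
Now catalan_number(7):
  catalan_number(0)*catalan_number(6) = 1*132 = 132
  catalan_number(1)*catalan_number(5) = 1*42 = 42
  catalan_number(2)*catalan_number(4) = 2*14 = 28
  catalan_number(3)*catalan_number(3) = 5*5 = 25
  catalan_number(4)*catalan_number(2) = 14*2 = 28
  catalan_number(5)*catalan_number(1) = 42*1 = 42
  catalan_number(6)*catalan_number(0) = 132*1 = 132
= 132 + 42 + 28 + 25 + 28 + 42 + 132
= 429


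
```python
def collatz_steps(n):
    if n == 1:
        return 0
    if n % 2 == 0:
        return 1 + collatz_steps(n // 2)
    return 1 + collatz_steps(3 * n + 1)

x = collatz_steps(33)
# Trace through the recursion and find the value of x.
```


collatz_steps(33)
33 is odd -> 3*33+1 = 100 -> collatz_steps(100)
100 is even -> collatz_steps(50)
50 is even -> collatz_steps(25)
25 is odd -> 3*25+1 = 76 -> collatz_steps(76)
76 is even -> collatz_steps(38)
38 is even -> collatz_steps(19)
19 is odd -> 3*19+1 = 58 -> collatz_steps(58)
58 is even -> collatz_steps(29)
29 is odd -> 3*29+1 = 88 -> collatz_steps(88)
88 is even -> collatz_steps(44)
44 is even -> collatz_steps(22)
22 is even -> collatz_steps(11)
11 is odd -> 3*11+1 = 34 -> collatz_steps(34)
34 is even -> collatz_steps(17)
17 is odd -> 3*17+1 = 52 -> collatz_steps(52)
52 is even -> collatz_steps(26)
26 is even -> collatz_steps(13)
13 is odd -> 3*13+1 = 40 -> collatz_steps(40)
40 is even -> collatz_steps(20)
20 is even -> collatz_steps(10)
10 is even -> collatz_steps(5)
5 is odd -> 3*5+1 = 16 -> collatz_steps(16)
16 is even -> collatz_steps(8)
8 is even -> collatz_steps(4)
4 is even -> collatz_steps(2)
2 is even -> collatz_steps(1)
Reached 1 after 26 steps
= 26


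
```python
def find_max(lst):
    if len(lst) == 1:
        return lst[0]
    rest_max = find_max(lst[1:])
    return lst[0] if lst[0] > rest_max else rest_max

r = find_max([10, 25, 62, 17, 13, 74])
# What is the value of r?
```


find_max([10, 25, 62, 17, 13, 74])
= compare 10 with find_max([25, 62, 17, 13, 74])
= compare 25 with find_max([62, 17, 13, 74])
= compare 62 with find_max([17, 13, 74])
= compare 17 with find_max([13, 74])
= compare 13 with find_max([74])
Base: find_max([74]) = 74
compare 13 with 74: max = 74
compare 17 with 74: max = 74
compare 62 with 74: max = 74
compare 25 with 74: max = 74
compare 10 with 74: max = 74
= 74


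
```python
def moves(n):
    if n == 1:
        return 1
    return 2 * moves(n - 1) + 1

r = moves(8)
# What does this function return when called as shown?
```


moves(8)
= 2 * moves(7) + 1
= 2 * (2 * moves(6) + 1) + 1
= 2 * (2 * (2 * moves(5) + 1) + 1) + 1
= 2 * (2 * (2 * (2 * moves(4) + 1) + 1) + 1) + 1
= 2 * (2 * (2 * (2 * (2 * moves(3) + 1) + 1) + 1) + 1) + 1
= 2 * (2 * (2 * (2 * (2 * (2 * moves(2) + 1) + 1) + 1) + 1) + 1) + 1
= 2 * (2 * (2 * (2 * (2 * (2 * (2 * moves(1) + 1) + 1) + 1) + 1) + 1) + 1) + 1
Now compute bottom-up:
moves(1) = 1
moves(2) = 2 * 1 + 1 = 3
moves(3) = 2 * 3 + 1 = 7
moves(4) = 2 * 7 + 1 = 15
moves(5) = 2 * 15 + 1 = 31
moves(6) = 2 * 31 + 1 = 63
moves(7) = 2 * 63 + 1 = 127
moves(8) = 2 * 127 + 1 = 255
= 255


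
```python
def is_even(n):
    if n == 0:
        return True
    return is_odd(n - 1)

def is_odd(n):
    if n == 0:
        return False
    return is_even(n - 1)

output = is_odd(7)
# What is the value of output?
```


is_odd(7)
= is_even(6)
= is_odd(5)
= is_even(4)
= is_odd(3)
= is_even(2)
= is_odd(1)
= is_even(0)
n == 0: return True
= True


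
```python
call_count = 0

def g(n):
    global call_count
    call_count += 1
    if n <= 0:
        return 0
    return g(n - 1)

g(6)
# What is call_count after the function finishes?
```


g(6) calls g(5) calls ... calls g(0)
Total calls: 6 + 1 (for base case) = 7


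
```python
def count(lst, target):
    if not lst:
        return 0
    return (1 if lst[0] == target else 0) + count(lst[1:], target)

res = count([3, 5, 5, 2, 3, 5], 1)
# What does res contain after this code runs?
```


count([3, 5, 5, 2, 3, 5], 1)
lst[0]=3 != 1: 0 + count([5, 5, 2, 3, 5], 1)
lst[0]=5 != 1: 0 + count([5, 2, 3, 5], 1)
lst[0]=5 != 1: 0 + count([2, 3, 5], 1)
lst[0]=2 != 1: 0 + count([3, 5], 1)
lst[0]=3 != 1: 0 + count([5], 1)
lst[0]=5 != 1: 0 + count([], 1)
= 0


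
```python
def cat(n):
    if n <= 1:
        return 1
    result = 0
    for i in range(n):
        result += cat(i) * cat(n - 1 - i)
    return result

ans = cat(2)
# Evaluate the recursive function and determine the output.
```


cat(2)
= sum of cat(i) * cat(2-1-i) for i in 0..1
  cat(0)*cat(1) = 1*1 = 1
  cat(1)*cat(0) = 1*1 = 1
= 1 + 1
= 2


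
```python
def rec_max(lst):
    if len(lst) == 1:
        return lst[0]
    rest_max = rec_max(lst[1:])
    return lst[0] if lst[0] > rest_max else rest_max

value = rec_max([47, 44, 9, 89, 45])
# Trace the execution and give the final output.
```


rec_max([47, 44, 9, 89, 45])
= compare 47 with rec_max([44, 9, 89, 45])
= compare 44 with rec_max([9, 89, 45])
= compare 9 with rec_max([89, 45])
= compare 89 with rec_max([45])
Base: rec_max([45]) = 45
compare 89 with 45: max = 89
compare 9 with 89: max = 89
compare 44 with 89: max = 89
compare 47 with 89: max = 89
= 89


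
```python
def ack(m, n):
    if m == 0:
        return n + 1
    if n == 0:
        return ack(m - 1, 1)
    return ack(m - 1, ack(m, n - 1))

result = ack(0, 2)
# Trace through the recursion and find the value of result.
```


ack(0, 2)
m == 0: return 2 + 1 = 3
= 3


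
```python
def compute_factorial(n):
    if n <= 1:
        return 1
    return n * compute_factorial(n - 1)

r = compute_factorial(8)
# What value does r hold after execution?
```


compute_factorial(8)
= 8 * compute_factorial(7)
= 8 * 7 * compute_factorial(6)
= 8 * 7 * 6 * compute_factorial(5)
= 8 * 7 * 6 * 5 * compute_factorial(4)
= 8 * 7 * 6 * 5 * 4 * compute_factorial(3)
= 8 * 7 * 6 * 5 * 4 * 3 * compute_factorial(2)
= 8 * 7 * 6 * 5 * 4 * 3 * 2 * compute_factorial(1)
= 8 * 7 * 6 * 5 * 4 * 3 * 2 * 1
= 40320


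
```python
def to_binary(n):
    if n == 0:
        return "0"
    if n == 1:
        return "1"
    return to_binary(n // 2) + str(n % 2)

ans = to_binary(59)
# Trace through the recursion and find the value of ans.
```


to_binary(59)
= to_binary(29) + "1"
= to_binary(14) + "1" + "1"
= to_binary(7) + "0" + "1" + "1"
= to_binary(3) + "1" + "0" + "1" + "1"
= to_binary(1) + "1" + "1" + "0" + "1" + "1"
= "1" + "1" + "1" + "0" + "1" + "1"
= "111011"


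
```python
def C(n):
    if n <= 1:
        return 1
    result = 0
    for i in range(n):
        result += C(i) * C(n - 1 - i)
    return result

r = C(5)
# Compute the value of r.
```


C(5)
= sum of C(i) * C(5-1-i) for i in 0..4
First compute sub-values bottom-up:
  C(0) = 1, C(1) = 1
  C(2) = 1*1 + 1*1 = 2
  C(3) = 1*2 + 1*1 + 2*1 = 5
  C(4) = 1*5 + 1*2 + 2*1 + 5*1 = 14
Now C(5):
  C(0)*C(4) = 1*14 = 14
  C(1)*C(3) = 1*5 = 5
  C(2)*C(2) = 2*2 = 4
  C(3)*C(1) = 5*1 = 5
  C(4)*C(0) = 14*1 = 14
= 14 + 5 + 4 + 5 + 14
= 42


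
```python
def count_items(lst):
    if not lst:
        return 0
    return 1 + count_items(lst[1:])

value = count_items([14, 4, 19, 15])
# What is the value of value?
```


count_items([14, 4, 19, 15])
= 1 + count_items([4, 19, 15])
= 1 + 1 + count_items([19, 15])
= 1 + 1 + 1 + count_items([15])
= 1 + 1 + 1 + 1 + count_items([])
= 1 + 1 + 1 + 1 + 0
= 4


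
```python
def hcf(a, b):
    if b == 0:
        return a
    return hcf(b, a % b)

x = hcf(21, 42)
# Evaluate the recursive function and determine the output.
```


hcf(21, 42)
= hcf(42, 21 % 42) = hcf(42, 21)
= hcf(21, 42 % 21) = hcf(21, 0)
b == 0, return a = 21


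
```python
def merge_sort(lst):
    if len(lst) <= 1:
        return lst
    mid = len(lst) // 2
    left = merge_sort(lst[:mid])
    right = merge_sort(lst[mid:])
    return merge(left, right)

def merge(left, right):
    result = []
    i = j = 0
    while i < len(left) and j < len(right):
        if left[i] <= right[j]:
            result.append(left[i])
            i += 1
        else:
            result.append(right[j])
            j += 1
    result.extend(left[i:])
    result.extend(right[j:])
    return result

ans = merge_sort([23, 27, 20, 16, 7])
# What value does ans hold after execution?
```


merge_sort([23, 27, 20, 16, 7])
Split into [23, 27] and [20, 16, 7]
Left sorted: [23, 27]
Right sorted: [7, 16, 20]
Merge [23, 27] and [7, 16, 20]
= [7, 16, 20, 23, 27]


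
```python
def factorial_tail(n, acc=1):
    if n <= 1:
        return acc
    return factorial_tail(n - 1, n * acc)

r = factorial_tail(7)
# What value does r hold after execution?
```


factorial_tail(7, 1)
= factorial_tail(6, 7 * 1) = factorial_tail(6, 7)
= factorial_tail(5, 6 * 7) = factorial_tail(5, 42)
= factorial_tail(4, 5 * 42) = factorial_tail(4, 210)
= factorial_tail(3, 4 * 210) = factorial_tail(3, 840)
= factorial_tail(2, 3 * 840) = factorial_tail(2, 2520)
= factorial_tail(1, 2 * 2520) = factorial_tail(1, 5040)
n <= 1, return acc = 5040


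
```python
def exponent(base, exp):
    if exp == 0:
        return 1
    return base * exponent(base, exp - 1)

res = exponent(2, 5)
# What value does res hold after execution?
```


exponent(2, 5)
= 2 * exponent(2, 4)
= 2 * 2 * exponent(2, 3)
= 2 * 2 * 2 * exponent(2, 2)
= 2 * 2 * 2 * 2 * exponent(2, 1)
= 2 * 2 * 2 * 2 * 2 * exponent(2, 0)
= 2 * 2 * 2 * 2 * 2 * 1
= 32


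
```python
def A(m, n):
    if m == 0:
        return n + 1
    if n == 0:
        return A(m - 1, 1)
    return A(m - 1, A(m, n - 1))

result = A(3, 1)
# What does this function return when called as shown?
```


A(3, 1)
= A(2, A(3, 0))
First compute A(3, 0) = 5
= A(2, 5)
= 13


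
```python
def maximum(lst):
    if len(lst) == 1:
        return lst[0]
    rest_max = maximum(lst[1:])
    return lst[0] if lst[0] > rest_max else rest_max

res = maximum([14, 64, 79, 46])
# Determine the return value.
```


maximum([14, 64, 79, 46])
= compare 14 with maximum([64, 79, 46])
= compare 64 with maximum([79, 46])
= compare 79 with maximum([46])
Base: maximum([46]) = 46
compare 79 with 46: max = 79
compare 64 with 79: max = 79
compare 14 with 79: max = 79
= 79


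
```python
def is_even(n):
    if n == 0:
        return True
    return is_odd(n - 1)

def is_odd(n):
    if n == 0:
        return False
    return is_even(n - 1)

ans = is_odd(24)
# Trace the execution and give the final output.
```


is_odd(24)
= is_even(23)
= is_odd(22)
= is_even(21)
= is_odd(20)
= is_even(19)
= is_odd(18)
= is_even(17)
= is_odd(16)
= is_even(15)
= is_odd(14)
= is_even(13)
= is_odd(12)
= is_even(11)
= is_odd(10)
= is_even(9)
= is_odd(8)
= is_even(7)
= is_odd(6)
= is_even(5)
= is_odd(4)
= is_even(3)
= is_odd(2)
= is_even(1)
= is_odd(0)
n == 0: return False
= False


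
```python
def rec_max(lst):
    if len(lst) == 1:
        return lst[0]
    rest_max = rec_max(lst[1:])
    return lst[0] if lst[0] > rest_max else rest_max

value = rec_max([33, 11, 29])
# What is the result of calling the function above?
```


rec_max([33, 11, 29])
= compare 33 with rec_max([11, 29])
= compare 11 with rec_max([29])
Base: rec_max([29]) = 29
compare 11 with 29: max = 29
compare 33 with 29: max = 33
= 33


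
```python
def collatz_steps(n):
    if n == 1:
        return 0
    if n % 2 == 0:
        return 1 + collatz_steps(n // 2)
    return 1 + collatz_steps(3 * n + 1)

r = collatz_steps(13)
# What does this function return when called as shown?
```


collatz_steps(13)
13 is odd -> 3*13+1 = 40 -> collatz_steps(40)
40 is even -> collatz_steps(20)
20 is even -> collatz_steps(10)
10 is even -> collatz_steps(5)
5 is odd -> 3*5+1 = 16 -> collatz_steps(16)
16 is even -> collatz_steps(8)
8 is even -> collatz_steps(4)
4 is even -> collatz_steps(2)
2 is even -> collatz_steps(1)
Reached 1 after 9 steps
= 9


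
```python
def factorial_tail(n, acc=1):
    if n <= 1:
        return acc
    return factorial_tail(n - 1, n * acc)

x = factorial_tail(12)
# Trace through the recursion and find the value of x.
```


factorial_tail(12, 1)
= factorial_tail(11, 12 * 1) = factorial_tail(11, 12)
= factorial_tail(10, 11 * 12) = factorial_tail(10, 132)
= factorial_tail(9, 10 * 132) = factorial_tail(9, 1320)
= factorial_tail(8, 9 * 1320) = factorial_tail(8, 11880)
= factorial_tail(7, 8 * 11880) = factorial_tail(7, 95040)
= factorial_tail(6, 7 * 95040) = factorial_tail(6, 665280)
= factorial_tail(5, 6 * 665280) = factorial_tail(5, 3991680)
= factorial_tail(4, 5 * 3991680) = factorial_tail(4, 19958400)
= factorial_tail(3, 4 * 19958400) = factorial_tail(3, 79833600)
= factorial_tail(2, 3 * 79833600) = factorial_tail(2, 239500800)
= factorial_tail(1, 2 * 239500800) = factorial_tail(1, 479001600)
n <= 1, return acc = 479001600


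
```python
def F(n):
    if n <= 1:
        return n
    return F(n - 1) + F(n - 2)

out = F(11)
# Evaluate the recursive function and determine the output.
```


F(11)
= F(10) + F(9)
= (F(9) + F(8)) + F(9)
Computing bottom-up: F(0)=0, F(1)=1, F(2)=1, F(3)=2, F(4)=3, F(5)=5, F(6)=8, F(7)=13, F(8)=21, F(9)=34, F(10)=55, F(11)=89
= 89


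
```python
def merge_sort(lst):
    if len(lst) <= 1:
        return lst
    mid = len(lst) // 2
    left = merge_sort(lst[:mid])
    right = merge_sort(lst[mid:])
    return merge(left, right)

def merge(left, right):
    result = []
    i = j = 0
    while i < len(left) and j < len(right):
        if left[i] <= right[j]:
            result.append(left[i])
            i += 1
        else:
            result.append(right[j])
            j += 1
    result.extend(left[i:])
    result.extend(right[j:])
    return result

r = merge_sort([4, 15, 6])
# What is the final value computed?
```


merge_sort([4, 15, 6])
Split into [4] and [15, 6]
Left sorted: [4]
Right sorted: [6, 15]
Merge [4] and [6, 15]
= [4, 6, 15]


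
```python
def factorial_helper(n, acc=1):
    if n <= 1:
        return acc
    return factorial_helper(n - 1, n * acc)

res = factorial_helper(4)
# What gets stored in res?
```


factorial_helper(4, 1)
= factorial_helper(3, 4 * 1) = factorial_helper(3, 4)
= factorial_helper(2, 3 * 4) = factorial_helper(2, 12)
= factorial_helper(1, 2 * 12) = factorial_helper(1, 24)
n <= 1, return acc = 24


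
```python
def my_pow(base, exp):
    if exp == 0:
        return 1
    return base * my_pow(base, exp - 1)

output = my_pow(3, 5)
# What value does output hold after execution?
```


my_pow(3, 5)
= 3 * my_pow(3, 4)
= 3 * 3 * my_pow(3, 3)
= 3 * 3 * 3 * my_pow(3, 2)
= 3 * 3 * 3 * 3 * my_pow(3, 1)
= 3 * 3 * 3 * 3 * 3 * my_pow(3, 0)
= 3 * 3 * 3 * 3 * 3 * 1
= 243


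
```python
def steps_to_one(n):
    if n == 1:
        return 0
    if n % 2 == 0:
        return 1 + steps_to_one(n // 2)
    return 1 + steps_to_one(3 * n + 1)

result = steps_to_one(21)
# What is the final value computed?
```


steps_to_one(21)
21 is odd -> 3*21+1 = 64 -> steps_to_one(64)
64 is even -> steps_to_one(32)
32 is even -> steps_to_one(16)
16 is even -> steps_to_one(8)
8 is even -> steps_to_one(4)
4 is even -> steps_to_one(2)
2 is even -> steps_to_one(1)
Reached 1 after 7 steps
= 7


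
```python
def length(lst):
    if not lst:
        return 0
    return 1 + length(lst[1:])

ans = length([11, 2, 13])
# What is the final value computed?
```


length([11, 2, 13])
= 1 + length([2, 13])
= 1 + 1 + length([13])
= 1 + 1 + 1 + length([])
= 1 + 1 + 1 + 0
= 3


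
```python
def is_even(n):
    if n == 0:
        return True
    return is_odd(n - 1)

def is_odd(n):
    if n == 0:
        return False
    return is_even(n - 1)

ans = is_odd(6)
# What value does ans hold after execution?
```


is_odd(6)
= is_even(5)
= is_odd(4)
= is_even(3)
= is_odd(2)
= is_even(1)
= is_odd(0)
n == 0: return False
= False
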